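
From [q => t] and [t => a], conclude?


Hypothetical syllogism: from (P → Q) and (Q → R), infer (P → R).
Chain the two implications through the shared middle term 't'.

q => a


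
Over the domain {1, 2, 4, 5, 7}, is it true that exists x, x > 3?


Evaluate the predicate on each element: 1:False, 2:False, 4:True, 5:True, 7:True.
Witness x = 4 satisfies the predicate.

True


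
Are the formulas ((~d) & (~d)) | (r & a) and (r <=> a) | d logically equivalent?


Compare truth tables:
a | d | r | φ | ψ
-----------------
False | False | False | True | True
True | False | False | True | False
False | True | False | False | True
True | True | False | False | True
False | False | True | True | False
True | False | True | True | True
False | True | True | False | True
True | True | True | True | True
They differ at row 2 (a=True, d=False, r=False): φ=True but ψ=False.

No, they are not logically equivalent.


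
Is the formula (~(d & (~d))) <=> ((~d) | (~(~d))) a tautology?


Build the truth table over {d}:
d | φ
-----
False | True
True | True
Every row evaluates to true.

Yes, it is a tautology.


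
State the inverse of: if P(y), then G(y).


The inverse of (P → Q) is (¬P → ¬Q). It is equivalent to the converse, not to the original.
Here P = 'P(y)' and Q = 'G(y)'.

If not (P(y)), then not (G(y)).


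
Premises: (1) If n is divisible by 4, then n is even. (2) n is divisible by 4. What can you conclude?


Modus ponens: from (P → Q) and P, infer Q.
P = 'n is divisible by 4' is asserted, and P → Q holds, so Q follows.

n is even.


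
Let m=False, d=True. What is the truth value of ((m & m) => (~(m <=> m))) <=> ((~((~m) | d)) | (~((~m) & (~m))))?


Substitute m=False, d=True:
… (earlier sub-steps elided)
(m & m) => (~(m <=> m)) = False => False = True
~m = True
(~m) | d = True | True = True
~((~m) | d) = False
~m = True
~m = True
(~m) & (~m) = True & True = True
~((~m) & (~m)) = False
(~((~m) | d)) | (~((~m) & (~m))) = False | False = False
((m & m) => (~(m <=> m))) <=> ((~((~m) | d)) | (~((~m) & (~m)))) = True <=> False = False

False


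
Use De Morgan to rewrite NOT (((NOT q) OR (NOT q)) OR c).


De Morgan: the negation of a disjunction is the conjunction of the negations.
Distribute NOT across OR, flipping it to AND, and negate each literal.

(q AND q) AND (NOT c)


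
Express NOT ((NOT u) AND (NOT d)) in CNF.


Step 1: Apply De Morgan: ¬((¬u) ∧ (¬d)) = ¬(¬u) ∨ ¬(¬d).
Step 2: Eliminate any double negations (¬¬X = X).

u OR d


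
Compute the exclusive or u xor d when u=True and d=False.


Exclusive or is true when exactly one operand is true.
Substitute: u=True, d=False.
True xor False evaluates to True.

True


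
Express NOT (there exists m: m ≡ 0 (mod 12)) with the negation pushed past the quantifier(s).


¬(for all x: φ) = there exists x: ¬φ, and ¬(there exists x: φ) = for all x: ¬φ.
Apply to the existential statement.

for all m: NOT(m ≡ 0 (mod 12))


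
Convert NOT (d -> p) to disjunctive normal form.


Step 1: Rewrite implication then negate: ¬(¬d ∨ p) = d ∧ ¬p.

d AND (NOT p)


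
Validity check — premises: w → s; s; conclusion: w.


This is affirming the consequent (fallacy). There exist truth assignments where the premises are all true but the conclusion is false.

Invalid.


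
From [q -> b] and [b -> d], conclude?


Hypothetical syllogism: from (P → Q) and (Q → R), infer (P → R).
Chain the two implications through the shared middle term 'b'.

q -> d


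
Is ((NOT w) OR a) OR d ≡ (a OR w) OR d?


Compare truth tables:
a | d | w | φ | ψ
-----------------
F | F | F | T | F
T | F | F | T | T
F | T | F | T | T
T | T | F | T | T
F | F | T | F | T
T | F | T | T | T
F | T | T | T | T
T | T | T | T | T
They differ at row 1 (a=F, d=F, w=F): φ=T but ψ=F.

No, they are not logically equivalent.


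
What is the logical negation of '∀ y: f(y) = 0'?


¬(∀ x: φ) = ∃ x: ¬φ, and ¬(∃ x: φ) = ∀ x: ¬φ.
Apply to the universal statement.

∃ y: ¬(f(y) = 0)


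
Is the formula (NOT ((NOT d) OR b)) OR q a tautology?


Build the truth table over {b, d, q}:
b | d | q | φ
-------------
F | F | F | F
T | F | F | F
F | T | F | T
T | T | F | F
F | F | T | T
T | F | T | T
F | T | T | T
T | T | T | T
Counterexample at row 1: with b=F, d=F, q=F, the formula is F.

No, it is not a tautology.


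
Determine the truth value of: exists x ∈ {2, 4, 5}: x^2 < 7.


Evaluate the predicate on each element: 2:True, 4:False, 5:False.
Witness x = 2 satisfies the predicate.

True


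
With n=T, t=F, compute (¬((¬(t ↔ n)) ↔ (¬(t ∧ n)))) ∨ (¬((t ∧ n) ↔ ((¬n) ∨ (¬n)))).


Substitute n=T, t=F:
… (earlier sub-steps elided)
¬(t ∧ n) = T
(¬(t ↔ n)) ↔ (¬(t ∧ n)) = T ↔ T = T
¬((¬(t ↔ n)) ↔ (¬(t ∧ n))) = F
t ∧ n = F ∧ T = F
¬n = F
¬n = F
(¬n) ∨ (¬n) = F ∨ F = F
(t ∧ n) ↔ ((¬n) ∨ (¬n)) = F ↔ F = T
¬((t ∧ n) ↔ ((¬n) ∨ (¬n))) = F
(¬((¬(t ↔ n)) ↔ (¬(t ∧ n)))) ∨ (¬((t ∧ n) ↔ ((¬n) ∨ (¬n)))) = F ∨ F = F

F


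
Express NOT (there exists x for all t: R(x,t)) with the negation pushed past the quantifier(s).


Negation flips each quantifier (∀↔∃) and negates the inner predicate.
¬(there exists x for all t: φ) = for all x there exists t: ¬φ.

for all x there exists t: NOT(R(x,t))


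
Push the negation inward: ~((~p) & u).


De Morgan: the negation of a conjunction is the disjunction of the negations.
Distribute ~ across &, flipping it to |, and negate each literal.

p | (~u)


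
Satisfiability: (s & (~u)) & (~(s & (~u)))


Check all 4 assignments over {s, u}:
s | u | φ
---------
False | False | False
True | False | False
False | True | False
True | True | False
No assignment makes the formula true.

Unsatisfiable.


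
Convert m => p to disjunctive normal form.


Step 1: Rewrite m → p as ¬m ∨ p.

(~m) | p


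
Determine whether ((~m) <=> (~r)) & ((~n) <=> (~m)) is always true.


Build the truth table over {m, n, r}:
m | n | r | φ
-------------
False | False | False | True
True | False | False | False
False | True | False | False
True | True | False | False
False | False | True | False
True | False | True | False
False | True | True | False
True | True | True | True
Counterexample at row 2: with m=True, n=False, r=False, the formula is False.

No, it is not a tautology.


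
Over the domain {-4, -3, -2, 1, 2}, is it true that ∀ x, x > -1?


Evaluate the predicate on each element: -4:F, -3:F, -2:F, 1:T, 2:T.
Counterexample x = -4 fails the predicate.

F


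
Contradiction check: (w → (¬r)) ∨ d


Truth table over {d, r, w}:
d | r | w | φ
-------------
F | F | F | T
T | F | F | T
F | T | F | T
T | T | F | T
F | F | T | T
T | F | T | T
F | T | T | F
T | T | T | T
Satisfying assignment at row 1: d=F, r=F, w=F gives T.

No, it is not a contradiction.


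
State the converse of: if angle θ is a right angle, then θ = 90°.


The converse of (P → Q) is (Q → P). It is not in general equivalent to the original.
Here P = 'angle θ is a right angle' and Q = 'θ = 90°'.

If θ = 90°, then angle θ is a right angle.


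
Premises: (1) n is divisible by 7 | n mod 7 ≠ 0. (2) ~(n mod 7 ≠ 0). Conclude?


Disjunctive syllogism: from (P ∨ Q) and ¬P, infer Q.
One disjunct, 'n mod 7 ≠ 0', is ruled out; the other must hold.

n is divisible by 7


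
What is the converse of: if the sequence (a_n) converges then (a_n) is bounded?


The converse of (P → Q) is (Q → P). It is not in general equivalent to the original.
Here P = 'the sequence (a_n) converges' and Q = '(a_n) is bounded'.

If (a_n) is bounded, then the sequence (a_n) converges.


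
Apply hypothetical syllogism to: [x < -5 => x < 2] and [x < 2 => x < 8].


Hypothetical syllogism: from (P → Q) and (Q → R), infer (P → R).
Chain the two implications through the shared middle term 'x < 2'.

x < -5 => x < 8


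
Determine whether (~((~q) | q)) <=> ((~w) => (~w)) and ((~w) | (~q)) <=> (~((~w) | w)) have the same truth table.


Compare truth tables:
q | w | φ | ψ
-------------
False | False | False | False
True | False | False | False
False | True | False | False
True | True | False | True
They differ at row 4 (q=True, w=True): φ=False but ψ=True.

No, they are not logically equivalent.


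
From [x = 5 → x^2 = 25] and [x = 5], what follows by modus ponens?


Modus ponens: from (P → Q) and P, infer Q.
P = 'x = 5' is asserted, and P → Q holds, so Q follows.

x^2 = 25.


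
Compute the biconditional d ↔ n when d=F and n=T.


Biconditional is true when both operands have the same truth value.
Substitute: d=F, n=T.
F ↔ T evaluates to F.

F


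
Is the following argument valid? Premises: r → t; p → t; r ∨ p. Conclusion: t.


This matches the form of proof by cases: the conclusion follows in every model of the premises.

Valid.


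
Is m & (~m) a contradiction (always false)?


Truth table over {m}:
m | φ
-----
False | False
True | False
Every row is false.

Yes, it is a contradiction.


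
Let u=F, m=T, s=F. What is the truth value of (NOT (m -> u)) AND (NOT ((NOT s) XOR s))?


Substitute u=F, m=T, s=F:
m -> u = T -> F = F
NOT (m -> u) = T
NOT s = T
(NOT s) XOR s = T XOR F = T
NOT ((NOT s) XOR s) = F
(NOT (m -> u)) AND (NOT ((NOT s) XOR s)) = T AND F = F

F


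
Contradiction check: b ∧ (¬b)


Truth table over {b}:
b | φ
-----
F | F
T | F
Every row is false.

Yes, it is a contradiction.


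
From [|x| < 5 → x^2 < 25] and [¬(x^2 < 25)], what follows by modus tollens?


Modus tollens: from (P → Q) and ¬Q, infer ¬P.
Q = 'x^2 < 25' is denied; since P → Q, P must also fail.

Not (|x| < 5).


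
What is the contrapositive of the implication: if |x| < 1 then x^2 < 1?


The contrapositive of (P → Q) is (¬Q → ¬P); it is logically equivalent to the original.
Here P = '|x| < 1' and Q = 'x^2 < 1'.

If not (x^2 < 1), then not (|x| < 1).


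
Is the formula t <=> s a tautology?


Build the truth table over {s, t}:
s | t | φ
---------
False | False | True
True | False | False
False | True | False
True | True | True
Counterexample at row 2: with s=True, t=False, the formula is False.

No, it is not a tautology.


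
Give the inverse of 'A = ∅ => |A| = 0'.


The inverse of (P → Q) is (¬P → ¬Q). It is equivalent to the converse, not to the original.
Here P = 'A = ∅' and Q = '|A| = 0'.

If not (A = ∅), then not (|A| = 0).


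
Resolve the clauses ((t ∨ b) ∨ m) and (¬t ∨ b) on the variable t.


The clauses contain complementary literals t and ¬t.
Resolution eliminates this pair and disjoins the remaining literals (merging duplicates).

(b ∨ m)


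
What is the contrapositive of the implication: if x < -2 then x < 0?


The contrapositive of (P → Q) is (¬Q → ¬P); it is logically equivalent to the original.
Here P = 'x < -2' and Q = 'x < 0'.

If not (x < 0), then not (x < -2).


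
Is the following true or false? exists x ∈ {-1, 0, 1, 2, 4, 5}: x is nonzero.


Evaluate the predicate on each element: -1:True, 0:False, 1:True, 2:True, 4:True, 5:True.
Witness x = -1 satisfies the predicate.

True


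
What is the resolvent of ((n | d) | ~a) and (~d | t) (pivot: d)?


The clauses contain complementary literals d and ~d.
Resolution eliminates this pair and disjoins the remaining literals (merging duplicates).

((n | ~a) | t)


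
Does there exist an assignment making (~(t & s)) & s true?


Search for a satisfying assignment over {s, t}.
Try s=True, t=False: the formula evaluates to True.
A satisfying assignment exists.

Satisfiable.


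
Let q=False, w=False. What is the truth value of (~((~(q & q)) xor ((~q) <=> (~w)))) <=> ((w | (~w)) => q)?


Substitute q=False, w=False:
… (earlier sub-steps elided)
~(q & q) = True
~q = True
~w = True
(~q) <=> (~w) = True <=> True = True
(~(q & q)) xor ((~q) <=> (~w)) = True xor True = False
~((~(q & q)) xor ((~q) <=> (~w))) = True
~w = True
w | (~w) = False | True = True
(w | (~w)) => q = True => False = False
(~((~(q & q)) xor ((~q) <=> (~w)))) <=> ((w | (~w)) => q) = True <=> False = False

False


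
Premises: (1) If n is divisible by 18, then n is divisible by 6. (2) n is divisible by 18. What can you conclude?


Modus ponens: from (P → Q) and P, infer Q.
P = 'n is divisible by 18' is asserted, and P → Q holds, so Q follows.

n is divisible by 6.


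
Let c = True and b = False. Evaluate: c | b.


Disjunction is false only when both operands are false.
Substitute: c=True, b=False.
True | False evaluates to True.

True


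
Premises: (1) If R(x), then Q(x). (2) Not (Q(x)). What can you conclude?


Modus tollens: from (P → Q) and ¬Q, infer ¬P.
Q = 'Q(x)' is denied; since P → Q, P must also fail.

Not (R(x)).


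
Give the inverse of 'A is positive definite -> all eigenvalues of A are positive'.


The inverse of (P → Q) is (¬P → ¬Q). It is equivalent to the converse, not to the original.
Here P = 'A is positive definite' and Q = 'all eigenvalues of A are positive'.

If not (A is positive definite), then not (all eigenvalues of A are positive).


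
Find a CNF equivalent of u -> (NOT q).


Step 1: Rewrite u → (¬q) as ¬u ∨ (¬q).

(NOT u) OR (NOT q)


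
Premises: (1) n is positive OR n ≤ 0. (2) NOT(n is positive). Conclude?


Disjunctive syllogism: from (P ∨ Q) and ¬P, infer Q.
One disjunct, 'n is positive', is ruled out; the other must hold.

n ≤ 0


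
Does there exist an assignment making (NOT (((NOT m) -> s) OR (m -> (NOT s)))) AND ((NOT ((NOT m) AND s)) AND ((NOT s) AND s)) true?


Check all 4 assignments over {m, s}:
m | s | φ
---------
F | F | F
T | F | F
F | T | F
T | T | F
No assignment makes the formula true.

Unsatisfiable.


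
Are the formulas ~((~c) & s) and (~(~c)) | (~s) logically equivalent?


Compare truth tables:
c | s | φ | ψ
-------------
False | False | True | True
True | False | True | True
False | True | False | False
True | True | True | True
The columns φ and ψ agree on every row.

Yes, they are logically equivalent.


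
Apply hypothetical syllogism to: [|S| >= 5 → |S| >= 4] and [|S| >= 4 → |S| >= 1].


Hypothetical syllogism: from (P → Q) and (Q → R), infer (P → R).
Chain the two implications through the shared middle term '|S| >= 4'.

|S| >= 5 → |S| >= 1


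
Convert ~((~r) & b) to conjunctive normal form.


Step 1: Apply De Morgan: ¬((¬r) ∧ b) = ¬(¬r) ∨ ¬b.
Step 2: Eliminate any double negations (¬¬X = X).

r | (~b)


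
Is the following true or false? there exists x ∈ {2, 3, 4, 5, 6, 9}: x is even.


Evaluate the predicate on each element: 2:T, 3:F, 4:T, 5:F, 6:T, 9:F.
Witness x = 2 satisfies the predicate.

T


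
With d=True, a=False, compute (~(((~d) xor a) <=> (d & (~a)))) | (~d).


Substitute d=True, a=False:
~d = False
(~d) xor a = False xor False = False
~a = True
d & (~a) = True & True = True
((~d) xor a) <=> (d & (~a)) = False <=> True = False
~(((~d) xor a) <=> (d & (~a))) = True
~d = False
(~(((~d) xor a) <=> (d & (~a)))) | (~d) = True | False = True

True


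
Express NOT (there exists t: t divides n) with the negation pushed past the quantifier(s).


¬(for all x: φ) = there exists x: ¬φ, and ¬(there exists x: φ) = for all x: ¬φ.
Apply to the existential statement.

for all t: NOT(t divides n)


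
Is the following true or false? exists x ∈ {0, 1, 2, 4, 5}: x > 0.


Evaluate the predicate on each element: 0:False, 1:True, 2:True, 4:True, 5:True.
Witness x = 1 satisfies the predicate.

True


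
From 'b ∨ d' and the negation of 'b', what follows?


Disjunctive syllogism: from (P ∨ Q) and ¬P, infer Q.
One disjunct, 'b', is ruled out; the other must hold.

d


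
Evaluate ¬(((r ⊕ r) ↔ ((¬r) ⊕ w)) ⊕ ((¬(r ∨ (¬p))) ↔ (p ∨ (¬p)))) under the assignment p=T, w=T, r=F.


Substitute p=T, w=T, r=F:
… (earlier sub-steps elided)
(¬r) ⊕ w = T ⊕ T = F
(r ⊕ r) ↔ ((¬r) ⊕ w) = F ↔ F = T
¬p = F
r ∨ (¬p) = F ∨ F = F
¬(r ∨ (¬p)) = T
¬p = F
p ∨ (¬p) = T ∨ F = T
(¬(r ∨ (¬p))) ↔ (p ∨ (¬p)) = T ↔ T = T
((r ⊕ r) ↔ ((¬r) ⊕ w)) ⊕ ((¬(r ∨ (¬p))) ↔ (p ∨ (¬p))) = T ⊕ T = F
¬(((r ⊕ r) ↔ ((¬r) ⊕ w)) ⊕ ((¬(r ∨ (¬p))) ↔ (p ∨ (¬p)))) = T

T


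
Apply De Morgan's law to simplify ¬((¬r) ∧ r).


De Morgan: the negation of a conjunction is the disjunction of the negations.
Distribute ¬ across ∧, flipping it to ∨, and negate each literal.

r ∨ (¬r)


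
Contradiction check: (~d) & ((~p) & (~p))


Truth table over {d, p}:
d | p | φ
---------
False | False | True
True | False | False
False | True | False
True | True | False
Satisfying assignment at row 1: d=False, p=False gives True.

No, it is not a contradiction.


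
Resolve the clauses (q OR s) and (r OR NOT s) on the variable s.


The clauses contain complementary literals s and NOTs.
Resolution eliminates this pair and disjoins the remaining literals (merging duplicates).

(q OR r)


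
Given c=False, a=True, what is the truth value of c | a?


Disjunction is false only when both operands are false.
Substitute: c=False, a=True.
False | True evaluates to True.

True


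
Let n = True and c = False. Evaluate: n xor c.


Exclusive or is true when exactly one operand is true.
Substitute: n=True, c=False.
True xor False evaluates to True.

True


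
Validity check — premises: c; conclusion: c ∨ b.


This matches the form of disjunction introduction: the conclusion follows in every model of the premises.

Valid.


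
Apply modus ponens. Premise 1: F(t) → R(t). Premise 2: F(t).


Modus ponens: from (P → Q) and P, infer Q.
P = 'F(t)' is asserted, and P → Q holds, so Q follows.

R(t).


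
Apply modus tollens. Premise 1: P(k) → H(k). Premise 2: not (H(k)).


Modus tollens: from (P → Q) and ¬Q, infer ¬P.
Q = 'H(k)' is denied; since P → Q, P must also fail.

Not (P(k)).


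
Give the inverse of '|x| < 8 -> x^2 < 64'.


The inverse of (P → Q) is (¬P → ¬Q). It is equivalent to the converse, not to the original.
Here P = '|x| < 8' and Q = 'x^2 < 64'.

If not (|x| < 8), then not (x^2 < 64).


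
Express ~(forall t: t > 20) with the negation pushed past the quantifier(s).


¬(forall x: φ) = exists x: ¬φ, and ¬(exists x: φ) = forall x: ¬φ.
Apply to the universal statement.

exists t: ~(t > 20)


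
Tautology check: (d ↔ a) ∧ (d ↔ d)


Build the truth table over {a, d}:
a | d | φ
---------
F | F | T
T | F | F
F | T | F
T | T | T
Counterexample at row 2: with a=T, d=F, the formula is F.

No, it is not a tautology.


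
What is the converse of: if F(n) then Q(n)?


The converse of (P → Q) is (Q → P). It is not in general equivalent to the original.
Here P = 'F(n)' and Q = 'Q(n)'.

If Q(n), then F(n).


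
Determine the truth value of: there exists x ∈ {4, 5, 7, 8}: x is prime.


Evaluate the predicate on each element: 4:F, 5:T, 7:T, 8:F.
Witness x = 5 satisfies the predicate.

T


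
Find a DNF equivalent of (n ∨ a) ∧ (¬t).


Step 1: Distribute ∧ over ∨: (n ∨ a) ∧ (¬t) = (n ∧ (¬t)) ∨ (a ∧ (¬t)).

(n ∧ (¬t)) ∨ (a ∧ (¬t))


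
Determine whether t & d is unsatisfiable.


Truth table over {d, t}:
d | t | φ
---------
False | False | False
True | False | False
False | True | False
True | True | True
Satisfying assignment at row 4: d=True, t=True gives True.

No, it is not a contradiction.


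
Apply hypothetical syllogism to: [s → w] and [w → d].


Hypothetical syllogism: from (P → Q) and (Q → R), infer (P → R).
Chain the two implications through the shared middle term 'w'.

s → d


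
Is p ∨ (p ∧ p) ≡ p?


Compare truth tables:
p | φ | ψ
---------
F | F | F
T | T | T
The columns φ and ψ agree on every row.

Yes, they are logically equivalent.


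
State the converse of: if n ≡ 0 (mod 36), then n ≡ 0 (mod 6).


The converse of (P → Q) is (Q → P). It is not in general equivalent to the original.
Here P = 'n ≡ 0 (mod 36)' and Q = 'n ≡ 0 (mod 6)'.

If n ≡ 0 (mod 6), then n ≡ 0 (mod 36).


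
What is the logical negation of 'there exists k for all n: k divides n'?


Negation flips each quantifier (∀↔∃) and negates the inner predicate.
¬(there exists k for all n: φ) = for all k there exists n: ¬φ.

for all k there exists n: NOT(k divides n)


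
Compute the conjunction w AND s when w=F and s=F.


Conjunction is true only when both operands are true.
Substitute: w=F, s=F.
F AND F evaluates to F.

F


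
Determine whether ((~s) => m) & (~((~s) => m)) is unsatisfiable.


Truth table over {m, s}:
m | s | φ
---------
False | False | False
True | False | False
False | True | False
True | True | False
Every row is false.

Yes, it is a contradiction.


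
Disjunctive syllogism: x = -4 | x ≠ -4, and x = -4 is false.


Disjunctive syllogism: from (P ∨ Q) and ¬P, infer Q.
One disjunct, 'x = -4', is ruled out; the other must hold.

x ≠ -4


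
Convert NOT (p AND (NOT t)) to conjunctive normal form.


Step 1: Apply De Morgan: ¬(p ∧ (¬t)) = ¬p ∨ ¬(¬t).
Step 2: Eliminate any double negations (¬¬X = X).

(NOT p) OR t


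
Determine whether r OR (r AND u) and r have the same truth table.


Compare truth tables:
r | u | φ | ψ
-------------
F | F | F | F
T | F | T | T
F | T | F | F
T | T | T | T
The columns φ and ψ agree on every row.

Yes, they are logically equivalent.


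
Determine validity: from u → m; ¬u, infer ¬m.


This is denying the antecedent (fallacy). There exist truth assignments where the premises are all true but the conclusion is false.

Invalid.


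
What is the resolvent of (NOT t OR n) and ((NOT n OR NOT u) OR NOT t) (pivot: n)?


The clauses contain complementary literals n and NOTn.
Resolution eliminates this pair and disjoins the remaining literals (merging duplicates).

(NOT t OR NOT u)


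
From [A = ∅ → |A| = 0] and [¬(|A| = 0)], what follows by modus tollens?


Modus tollens: from (P → Q) and ¬Q, infer ¬P.
Q = '|A| = 0' is denied; since P → Q, P must also fail.

Not (A = ∅).


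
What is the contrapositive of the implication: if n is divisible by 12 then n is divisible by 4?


The contrapositive of (P → Q) is (¬Q → ¬P); it is logically equivalent to the original.
Here P = 'n is divisible by 12' and Q = 'n is divisible by 4'.

If not (n is divisible by 4), then not (n is divisible by 12).


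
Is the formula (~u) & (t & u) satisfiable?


Check all 4 assignments over {t, u}:
t | u | φ
---------
False | False | False
True | False | False
False | True | False
True | True | False
No assignment makes the formula true.

Unsatisfiable.


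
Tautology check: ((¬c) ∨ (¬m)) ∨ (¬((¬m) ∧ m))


Build the truth table over {c, m}:
c | m | φ
---------
F | F | T
T | F | T
F | T | T
T | T | T
Every row evaluates to true.

Yes, it is a tautology.


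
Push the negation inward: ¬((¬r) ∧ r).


De Morgan: the negation of a conjunction is the disjunction of the negations.
Distribute ¬ across ∧, flipping it to ∨, and negate each literal.

r ∨ (¬r)


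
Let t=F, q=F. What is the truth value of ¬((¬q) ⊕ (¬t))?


Substitute t=F, q=F:
¬q = T
¬t = T
(¬q) ⊕ (¬t) = T ⊕ T = F
¬((¬q) ⊕ (¬t)) = T

T


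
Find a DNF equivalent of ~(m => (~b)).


Step 1: Rewrite implication then negate: ¬(¬m ∨ (¬b)) = m ∧ ¬(¬b).
Step 2: Eliminate any double negations (¬¬X = X).

m & b


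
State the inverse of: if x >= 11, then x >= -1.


The inverse of (P → Q) is (¬P → ¬Q). It is equivalent to the converse, not to the original.
Here P = 'x >= 11' and Q = 'x >= -1'.

If not (x >= 11), then not (x >= -1).


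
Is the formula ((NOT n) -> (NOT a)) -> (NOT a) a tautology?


Build the truth table over {a, n}:
a | n | φ
---------
F | F | T
T | F | T
F | T | T
T | T | F
Counterexample at row 4: with a=T, n=T, the formula is F.

No, it is not a tautology.


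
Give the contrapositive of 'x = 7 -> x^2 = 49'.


The contrapositive of (P → Q) is (¬Q → ¬P); it is logically equivalent to the original.
Here P = 'x = 7' and Q = 'x^2 = 49'.

If not (x^2 = 49), then not (x = 7).


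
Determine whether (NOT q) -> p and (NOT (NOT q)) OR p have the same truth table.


Compare truth tables:
p | q | φ | ψ
-------------
F | F | F | F
T | F | T | T
F | T | T | T
T | T | T | T
The columns φ and ψ agree on every row.

Yes, they are logically equivalent.


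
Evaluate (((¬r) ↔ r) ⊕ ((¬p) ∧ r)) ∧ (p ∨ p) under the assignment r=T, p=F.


Substitute r=T, p=F:
¬r = F
(¬r) ↔ r = F ↔ T = F
¬p = T
(¬p) ∧ r = T ∧ T = T
((¬r) ↔ r) ⊕ ((¬p) ∧ r) = F ⊕ T = T
p ∨ p = F ∨ F = F
(((¬r) ↔ r) ⊕ ((¬p) ∧ r)) ∧ (p ∨ p) = T ∧ F = F

F


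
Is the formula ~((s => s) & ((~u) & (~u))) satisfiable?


Search for a satisfying assignment over {s, u}.
Try s=False, u=True: the formula evaluates to True.
A satisfying assignment exists.

Satisfiable.


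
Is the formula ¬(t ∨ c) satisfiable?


Search for a satisfying assignment over {c, t}.
Try c=F, t=F: the formula evaluates to T.
A satisfying assignment exists.

Satisfiable.


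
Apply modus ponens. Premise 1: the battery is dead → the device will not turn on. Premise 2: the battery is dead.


Modus ponens: from (P → Q) and P, infer Q.
P = 'the battery is dead' is asserted, and P → Q holds, so Q follows.

the device will not turn on.


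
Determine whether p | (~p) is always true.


Build the truth table over {p}:
p | φ
-----
False | True
True | True
Every row evaluates to true.

Yes, it is a tautology.


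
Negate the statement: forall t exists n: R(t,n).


Negation flips each quantifier (∀↔∃) and negates the inner predicate.
¬(forall t exists n: φ) = exists t forall n: ¬φ.

exists t forall n: ~(R(t,n))


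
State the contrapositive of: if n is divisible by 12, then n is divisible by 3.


The contrapositive of (P → Q) is (¬Q → ¬P); it is logically equivalent to the original.
Here P = 'n is divisible by 12' and Q = 'n is divisible by 3'.

If not (n is divisible by 3), then not (n is divisible by 12).


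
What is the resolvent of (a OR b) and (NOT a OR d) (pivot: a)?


The clauses contain complementary literals a and NOTa.
Resolution eliminates this pair and disjoins the remaining literals (merging duplicates).

(b OR d)


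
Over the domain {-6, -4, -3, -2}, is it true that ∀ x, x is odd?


Evaluate the predicate on each element: -6:F, -4:F, -3:T, -2:F.
Counterexample x = -6 fails the predicate.

F


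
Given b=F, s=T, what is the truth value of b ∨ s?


Disjunction is false only when both operands are false.
Substitute: b=F, s=T.
F ∨ T evaluates to T.

T


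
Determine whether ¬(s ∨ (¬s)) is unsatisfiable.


Truth table over {s}:
s | φ
-----
F | F
T | F
Every row is false.

Yes, it is a contradiction.


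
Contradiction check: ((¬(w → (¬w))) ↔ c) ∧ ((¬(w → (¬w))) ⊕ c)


Truth table over {c, w}:
c | w | φ
---------
F | F | F
T | F | F
F | T | F
T | T | F
Every row is false.

Yes, it is a contradiction.


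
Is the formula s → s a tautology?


Build the truth table over {s}:
s | φ
-----
F | T
T | T
Every row evaluates to true.

Yes, it is a tautology.


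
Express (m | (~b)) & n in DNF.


Step 1: Distribute ∧ over ∨: (m ∨ (¬b)) ∧ n = (m ∧ n) ∨ ((¬b) ∧ n).

(m & n) | ((~b) & n)


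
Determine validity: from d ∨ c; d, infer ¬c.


This is affirming a disjunct (fallacy). There exist truth assignments where the premises are all true but the conclusion is false.

Invalid.


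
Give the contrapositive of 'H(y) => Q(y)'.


The contrapositive of (P → Q) is (¬Q → ¬P); it is logically equivalent to the original.
Here P = 'H(y)' and Q = 'Q(y)'.

If not (Q(y)), then not (H(y)).


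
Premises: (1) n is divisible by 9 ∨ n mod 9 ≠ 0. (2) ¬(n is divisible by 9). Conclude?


Disjunctive syllogism: from (P ∨ Q) and ¬P, infer Q.
One disjunct, 'n is divisible by 9', is ruled out; the other must hold.

n mod 9 ≠ 0


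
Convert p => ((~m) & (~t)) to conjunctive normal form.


Step 1: Rewrite p → ((¬m) ∧ (¬t)) as ¬p ∨ ((¬m) ∧ (¬t)).
Step 2: Distribute ∨ over ∧.

((~p) | (~m)) & ((~p) | (~t))


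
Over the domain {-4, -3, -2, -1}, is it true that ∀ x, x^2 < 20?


Evaluate the predicate on each element: -4:T, -3:T, -2:T, -1:T.
Every element satisfies the predicate.

T


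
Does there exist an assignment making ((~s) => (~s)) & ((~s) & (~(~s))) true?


Check all 2 assignments over {s}:
s | φ
-----
False | False
True | False
No assignment makes the formula true.

Unsatisfiable.


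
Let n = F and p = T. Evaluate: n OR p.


Disjunction is false only when both operands are false.
Substitute: n=F, p=T.
F OR T evaluates to T.

T


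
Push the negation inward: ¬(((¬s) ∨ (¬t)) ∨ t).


De Morgan: the negation of a disjunction is the conjunction of the negations.
Distribute ¬ across ∨, flipping it to ∧, and negate each literal.

(s ∧ t) ∧ (¬t)


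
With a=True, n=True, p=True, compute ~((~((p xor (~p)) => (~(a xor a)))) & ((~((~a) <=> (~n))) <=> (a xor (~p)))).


Substitute a=True, n=True, p=True:
… (earlier sub-steps elided)
~((p xor (~p)) => (~(a xor a))) = False
~a = False
~n = False
(~a) <=> (~n) = False <=> False = True
~((~a) <=> (~n)) = False
~p = False
a xor (~p) = True xor False = True
(~((~a) <=> (~n))) <=> (a xor (~p)) = False <=> True = False
(~((p xor (~p)) => (~(a xor a)))) & ((~((~a) <=> (~n))) <=> (a xor (~p))) = False & False = False
~((~((p xor (~p)) => (~(a xor a)))) & ((~((~a) <=> (~n))) <=> (a xor (~p)))) = True

True


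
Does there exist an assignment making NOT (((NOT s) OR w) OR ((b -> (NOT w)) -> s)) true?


Check all 8 assignments over {b, s, w}:
b | s | w | φ
-------------
F | F | F | F
T | F | F | F
F | T | F | F
T | T | F | F
F | F | T | F
T | F | T | F
F | T | T | F
T | T | T | F
No assignment makes the formula true.

Unsatisfiable.


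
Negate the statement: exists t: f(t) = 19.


¬(forall x: φ) = exists x: ¬φ, and ¬(exists x: φ) = forall x: ¬φ.
Apply to the existential statement.

forall t: ~(f(t) = 19)


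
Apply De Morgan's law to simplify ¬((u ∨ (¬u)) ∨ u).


De Morgan: the negation of a disjunction is the conjunction of the negations.
Distribute ¬ across ∨, flipping it to ∧, and negate each literal.

((¬u) ∧ u) ∧ (¬u)


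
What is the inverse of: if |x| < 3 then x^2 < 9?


The inverse of (P → Q) is (¬P → ¬Q). It is equivalent to the converse, not to the original.
Here P = '|x| < 3' and Q = 'x^2 < 9'.

If not (|x| < 3), then not (x^2 < 9).


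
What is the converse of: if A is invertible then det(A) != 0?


The converse of (P → Q) is (Q → P). It is not in general equivalent to the original.
Here P = 'A is invertible' and Q = 'det(A) != 0'.

If det(A) != 0, then A is invertible.


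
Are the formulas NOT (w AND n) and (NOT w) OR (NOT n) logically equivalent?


Compare truth tables:
n | w | φ | ψ
-------------
F | F | T | T
T | F | T | T
F | T | T | T
T | T | F | F
The columns φ and ψ agree on every row.

Yes, they are logically equivalent.


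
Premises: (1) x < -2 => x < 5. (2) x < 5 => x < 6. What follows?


Hypothetical syllogism: from (P → Q) and (Q → R), infer (P → R).
Chain the two implications through the shared middle term 'x < 5'.

x < -2 => x < 6


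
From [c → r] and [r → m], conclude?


Hypothetical syllogism: from (P → Q) and (Q → R), infer (P → R).
Chain the two implications through the shared middle term 'r'.

c → m


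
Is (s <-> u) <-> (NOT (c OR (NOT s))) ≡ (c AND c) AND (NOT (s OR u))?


Compare truth tables:
c | s | u | φ | ψ
-----------------
F | F | F | F | F
T | F | F | F | T
F | T | F | F | F
T | T | F | T | F
F | F | T | T | F
T | F | T | T | F
F | T | T | T | F
T | T | T | F | F
They differ at row 2 (c=T, s=F, u=F): φ=F but ψ=T.

No, they are not logically equivalent.


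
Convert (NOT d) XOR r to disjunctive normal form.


Step 1: (¬d) ⊕ r is true exactly when they disagree: ((¬d) ∧ ¬r) ∨ (¬(¬d) ∧ r).
Step 2: Eliminate any double negations (¬¬X = X).

((NOT d) AND (NOT r)) OR (d AND r)


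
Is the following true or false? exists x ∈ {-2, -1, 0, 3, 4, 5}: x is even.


Evaluate the predicate on each element: -2:True, -1:False, 0:True, 3:False, 4:True, 5:False.
Witness x = -2 satisfies the predicate.

True


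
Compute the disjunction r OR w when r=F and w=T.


Disjunction is false only when both operands are false.
Substitute: r=F, w=T.
F OR T evaluates to T.

T


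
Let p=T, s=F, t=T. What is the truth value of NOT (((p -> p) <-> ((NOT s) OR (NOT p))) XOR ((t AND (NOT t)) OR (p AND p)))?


Substitute p=T, s=F, t=T:
… (earlier sub-steps elided)
NOT s = T
NOT p = F
(NOT s) OR (NOT p) = T OR F = T
(p -> p) <-> ((NOT s) OR (NOT p)) = T <-> T = T
NOT t = F
t AND (NOT t) = T AND F = F
p AND p = T AND T = T
(t AND (NOT t)) OR (p AND p) = F OR T = T
((p -> p) <-> ((NOT s) OR (NOT p))) XOR ((t AND (NOT t)) OR (p AND p)) = T XOR T = F
NOT (((p -> p) <-> ((NOT s) OR (NOT p))) XOR ((t AND (NOT t)) OR (p AND p))) = T

T


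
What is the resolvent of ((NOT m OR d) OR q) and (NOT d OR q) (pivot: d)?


The clauses contain complementary literals d and NOTd.
Resolution eliminates this pair and disjoins the remaining literals (merging duplicates).

(NOT m OR q)


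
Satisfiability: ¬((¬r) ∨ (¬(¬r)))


Check all 2 assignments over {r}:
r | φ
-----
F | F
T | F
No assignment makes the formula true.

Unsatisfiable.


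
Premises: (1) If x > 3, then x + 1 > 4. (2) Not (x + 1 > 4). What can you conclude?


Modus tollens: from (P → Q) and ¬Q, infer ¬P.
Q = 'x + 1 > 4' is denied; since P → Q, P must also fail.

Not (x > 3).


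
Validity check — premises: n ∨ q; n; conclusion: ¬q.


This is affirming a disjunct (fallacy). There exist truth assignments where the premises are all true but the conclusion is false.

Invalid.


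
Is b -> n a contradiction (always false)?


Truth table over {b, n}:
b | n | φ
---------
F | F | T
T | F | F
F | T | T
T | T | T
Satisfying assignment at row 1: b=F, n=F gives T.

No, it is not a contradiction.


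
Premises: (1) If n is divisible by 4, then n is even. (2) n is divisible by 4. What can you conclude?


Modus ponens: from (P → Q) and P, infer Q.
P = 'n is divisible by 4' is asserted, and P → Q holds, so Q follows.

n is even.


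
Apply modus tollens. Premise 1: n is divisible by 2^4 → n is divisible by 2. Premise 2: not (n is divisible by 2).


Modus tollens: from (P → Q) and ¬Q, infer ¬P.
Q = 'n is divisible by 2' is denied; since P → Q, P must also fail.

Not (n is divisible by 2^4).


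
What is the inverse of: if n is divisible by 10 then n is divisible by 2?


The inverse of (P → Q) is (¬P → ¬Q). It is equivalent to the converse, not to the original.
Here P = 'n is divisible by 10' and Q = 'n is divisible by 2'.

If not (n is divisible by 10), then not (n is divisible by 2).


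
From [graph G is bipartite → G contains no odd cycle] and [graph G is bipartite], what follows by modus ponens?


Modus ponens: from (P → Q) and P, infer Q.
P = 'graph G is bipartite' is asserted, and P → Q holds, so Q follows.

G contains no odd cycle.


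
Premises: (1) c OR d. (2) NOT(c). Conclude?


Disjunctive syllogism: from (P ∨ Q) and ¬P, infer Q.
One disjunct, 'c', is ruled out; the other must hold.

d


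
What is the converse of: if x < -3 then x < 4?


The converse of (P → Q) is (Q → P). It is not in general equivalent to the original.
Here P = 'x < -3' and Q = 'x < 4'.

If x < 4, then x < -3.


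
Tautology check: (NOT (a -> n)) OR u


Build the truth table over {a, n, u}:
a | n | u | φ
-------------
F | F | F | F
T | F | F | T
F | T | F | F
T | T | F | F
F | F | T | T
T | F | T | T
F | T | T | T
T | T | T | T
Counterexample at row 1: with a=F, n=F, u=F, the formula is F.

No, it is not a tautology.


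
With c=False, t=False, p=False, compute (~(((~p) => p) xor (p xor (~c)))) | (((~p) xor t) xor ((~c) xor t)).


Substitute c=False, t=False, p=False:
… (earlier sub-steps elided)
~c = True
p xor (~c) = False xor True = True
((~p) => p) xor (p xor (~c)) = False xor True = True
~(((~p) => p) xor (p xor (~c))) = False
~p = True
(~p) xor t = True xor False = True
~c = True
(~c) xor t = True xor False = True
((~p) xor t) xor ((~c) xor t) = True xor True = False
(~(((~p) => p) xor (p xor (~c)))) | (((~p) xor t) xor ((~c) xor t)) = False | False = False

False


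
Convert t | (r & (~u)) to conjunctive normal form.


Step 1: Distribute ∨ over ∧: t ∨ (r ∧ (¬u)) = (t ∨ r) ∧ (t ∨ (¬u)).

(t | r) & (t | (~u))


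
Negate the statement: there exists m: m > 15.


¬(for all x: φ) = there exists x: ¬φ, and ¬(there exists x: φ) = for all x: ¬φ.
Apply to the existential statement.

for all m: NOT(m > 15)


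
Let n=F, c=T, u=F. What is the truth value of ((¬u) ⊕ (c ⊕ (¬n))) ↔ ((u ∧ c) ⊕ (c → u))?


Substitute n=F, c=T, u=F:
¬u = T
¬n = T
c ⊕ (¬n) = T ⊕ T = F
(¬u) ⊕ (c ⊕ (¬n)) = T ⊕ F = T
u ∧ c = F ∧ T = F
c → u = T → F = F
(u ∧ c) ⊕ (c → u) = F ⊕ F = F
((¬u) ⊕ (c ⊕ (¬n))) ↔ ((u ∧ c) ⊕ (c → u)) = T ↔ F = F

F


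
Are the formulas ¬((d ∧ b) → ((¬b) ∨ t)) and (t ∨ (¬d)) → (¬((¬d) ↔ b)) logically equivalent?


Compare truth tables:
b | d | t | φ | ψ
-----------------
F | F | F | F | T
T | F | F | F | F
F | T | F | F | T
T | T | F | T | T
F | F | T | F | T
T | F | T | F | F
F | T | T | F | F
T | T | T | F | T
They differ at row 1 (b=F, d=F, t=F): φ=F but ψ=T.

No, they are not logically equivalent.


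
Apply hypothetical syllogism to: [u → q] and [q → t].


Hypothetical syllogism: from (P → Q) and (Q → R), infer (P → R).
Chain the two implications through the shared middle term 'q'.

u → t


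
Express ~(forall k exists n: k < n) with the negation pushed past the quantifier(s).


Negation flips each quantifier (∀↔∃) and negates the inner predicate.
¬(forall k exists n: φ) = exists k forall n: ¬φ.

exists k forall n: ~(k < n)


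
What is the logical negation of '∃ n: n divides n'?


¬(∀ x: φ) = ∃ x: ¬φ, and ¬(∃ x: φ) = ∀ x: ¬φ.
Apply to the existential statement.

∀ n: ¬(n divides n)


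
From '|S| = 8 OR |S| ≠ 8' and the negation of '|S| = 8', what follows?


Disjunctive syllogism: from (P ∨ Q) and ¬P, infer Q.
One disjunct, '|S| = 8', is ruled out; the other must hold.

|S| ≠ 8


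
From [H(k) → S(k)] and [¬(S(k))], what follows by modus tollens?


Modus tollens: from (P → Q) and ¬Q, infer ¬P.
Q = 'S(k)' is denied; since P → Q, P must also fail.

Not (H(k)).


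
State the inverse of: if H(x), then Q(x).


The inverse of (P → Q) is (¬P → ¬Q). It is equivalent to the converse, not to the original.
Here P = 'H(x)' and Q = 'Q(x)'.

If not (H(x)), then not (Q(x)).


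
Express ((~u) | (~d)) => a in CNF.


Step 1: Rewrite as ¬((¬u) ∨ (¬d)) ∨ a = (¬(¬u) ∧ ¬(¬d)) ∨ a.
Step 2: Distribute ∨ over ∧.
Step 3: Eliminate any double negations (¬¬X = X).

(u | a) & (d | a)


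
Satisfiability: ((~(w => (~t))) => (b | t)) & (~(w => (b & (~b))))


Search for a satisfying assignment over {b, t, w}.
Try b=False, t=False, w=True: the formula evaluates to True.
A satisfying assignment exists.

Satisfiable.
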